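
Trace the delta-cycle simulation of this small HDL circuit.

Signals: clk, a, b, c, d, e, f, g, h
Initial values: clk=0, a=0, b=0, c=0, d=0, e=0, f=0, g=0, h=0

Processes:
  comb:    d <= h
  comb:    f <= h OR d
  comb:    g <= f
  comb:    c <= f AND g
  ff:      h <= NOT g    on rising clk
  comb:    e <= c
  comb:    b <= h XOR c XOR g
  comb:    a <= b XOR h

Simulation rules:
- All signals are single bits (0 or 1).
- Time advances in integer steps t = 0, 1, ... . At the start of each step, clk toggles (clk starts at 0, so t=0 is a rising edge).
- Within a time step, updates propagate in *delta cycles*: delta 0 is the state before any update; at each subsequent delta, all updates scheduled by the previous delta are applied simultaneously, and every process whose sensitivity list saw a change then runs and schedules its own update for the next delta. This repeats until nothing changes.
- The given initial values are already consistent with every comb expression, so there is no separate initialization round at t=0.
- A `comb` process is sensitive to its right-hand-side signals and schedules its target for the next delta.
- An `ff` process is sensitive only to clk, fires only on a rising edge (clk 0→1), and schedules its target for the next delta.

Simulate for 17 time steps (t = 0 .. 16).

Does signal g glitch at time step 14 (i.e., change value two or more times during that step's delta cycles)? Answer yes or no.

no

[bits: b,c,d,e,g,clk,f,a,h]
t=0: Δ0=000000000 Δ1=000001000 Δ2=000001001 Δ3=101001111 Δ4=101011101 Δ5=011011101 Δ6=111111111 Δ7=111111101 | 7Δ
t=1: Δ0=111111101 Δ1=111110101 | 1Δ
t=2: Δ0=111110101 Δ1=111111101 Δ2=111111100 Δ3=010111110 Δ4=010111000 Δ5=000101000 Δ6=000001000 | 6Δ
t=3: Δ0=000001000 Δ1=000000000 | 1Δ
t=4: Δ0=000000000 Δ1=000001000 Δ2=000001001 Δ3=101001111 Δ4=101011101 Δ5=011011101 Δ6=111111111 Δ7=111111101 | 7Δ
t=5: Δ0=111111101 Δ1=111110101 | 1Δ
t=6: Δ0=111110101 Δ1=111111101 Δ2=111111100 Δ3=010111110 Δ4=010111000 Δ5=000101000 Δ6=000001000 | 6Δ
t=7: Δ0=000001000 Δ1=000000000 | 1Δ
t=8: Δ0=000000000 Δ1=000001000 Δ2=000001001 Δ3=101001111 Δ4=101011101 Δ5=011011101 Δ6=111111111 Δ7=111111101 | 7Δ
t=9: Δ0=111111101 Δ1=111110101 | 1Δ
t=10: Δ0=111110101 Δ1=111111101 Δ2=111111100 Δ3=010111110 Δ4=010111000 Δ5=000101000 Δ6=000001000 | 6Δ
t=11: Δ0=000001000 Δ1=000000000 | 1Δ
t=12: Δ0=000000000 Δ1=000001000 Δ2=000001001 Δ3=101001111 Δ4=101011101 Δ5=011011101 Δ6=111111111 Δ7=111111101 | 7Δ
t=13: Δ0=111111101 Δ1=111110101 | 1Δ
t=14: Δ0=111110101 Δ1=111111101 Δ2=111111100 Δ3=010111110 Δ4=010111000 Δ5=000101000 Δ6=000001000 | 6Δ
t=15: Δ0=000001000 Δ1=000000000 | 1Δ
t=16: Δ0=000000000 Δ1=000001000 Δ2=000001001 Δ3=101001111 Δ4=101011101 Δ5=011011101 Δ6=111111111 Δ7=111111101 | 7Δ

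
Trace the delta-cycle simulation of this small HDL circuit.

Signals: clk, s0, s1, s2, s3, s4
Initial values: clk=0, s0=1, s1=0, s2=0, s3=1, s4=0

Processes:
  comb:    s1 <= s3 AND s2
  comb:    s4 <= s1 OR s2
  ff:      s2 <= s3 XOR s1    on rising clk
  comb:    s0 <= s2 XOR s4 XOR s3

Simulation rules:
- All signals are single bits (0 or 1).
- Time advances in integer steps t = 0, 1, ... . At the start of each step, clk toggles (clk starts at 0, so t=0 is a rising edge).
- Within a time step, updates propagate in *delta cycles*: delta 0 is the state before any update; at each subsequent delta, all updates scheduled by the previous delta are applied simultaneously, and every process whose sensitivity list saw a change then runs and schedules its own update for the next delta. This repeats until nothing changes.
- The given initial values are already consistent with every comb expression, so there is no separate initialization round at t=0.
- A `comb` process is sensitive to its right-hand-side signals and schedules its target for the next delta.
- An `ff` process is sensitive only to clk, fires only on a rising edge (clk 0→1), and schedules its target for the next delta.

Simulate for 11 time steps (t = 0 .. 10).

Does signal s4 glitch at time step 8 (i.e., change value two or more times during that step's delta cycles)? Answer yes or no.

t0.Δ0 s4=0 s2=0 s0=1 s3=1 s1=0 clk=0
t0.Δ1 s4=0 s2=0 s0=1 s3=1 s1=0 clk=1
t0.Δ2 s4=0 s2=1 s0=1 s3=1 s1=0 clk=1
t0.Δ3 s4=1 s2=1 s0=0 s3=1 s1=1 clk=1
t0.Δ4 s4=1 s2=1 s0=1 s3=1 s1=1 clk=1
t1.Δ0 s4=1 s2=1 s0=1 s3=1 s1=1 clk=1
t1.Δ1 s4=1 s2=1 s0=1 s3=1 s1=1 clk=0
t2.Δ0 s4=1 s2=1 s0=1 s3=1 s1=1 clk=0
t2.Δ1 s4=1 s2=1 s0=1 s3=1 s1=1 clk=1
t2.Δ2 s4=1 s2=0 s0=1 s3=1 s1=1 clk=1
t2.Δ3 s4=1 s2=0 s0=0 s3=1 s1=0 clk=1
t2.Δ4 s4=0 s2=0 s0=0 s3=1 s1=0 clk=1
t2.Δ5 s4=0 s2=0 s0=1 s3=1 s1=0 clk=1
t3.Δ0 s4=0 s2=0 s0=1 s3=1 s1=0 clk=1
t3.Δ1 s4=0 s2=0 s0=1 s3=1 s1=0 clk=0
t4.Δ0 s4=0 s2=0 s0=1 s3=1 s1=0 clk=0
t4.Δ1 s4=0 s2=0 s0=1 s3=1 s1=0 clk=1
t4.Δ2 s4=0 s2=1 s0=1 s3=1 s1=0 clk=1
t4.Δ3 s4=1 s2=1 s0=0 s3=1 s1=1 clk=1
t4.Δ4 s4=1 s2=1 s0=1 s3=1 s1=1 clk=1
t5.Δ0 s4=1 s2=1 s0=1 s3=1 s1=1 clk=1
t5.Δ1 s4=1 s2=1 s0=1 s3=1 s1=1 clk=0
t6.Δ0 s4=1 s2=1 s0=1 s3=1 s1=1 clk=0
t6.Δ1 s4=1 s2=1 s0=1 s3=1 s1=1 clk=1
t6.Δ2 s4=1 s2=0 s0=1 s3=1 s1=1 clk=1
t6.Δ3 s4=1 s2=0 s0=0 s3=1 s1=0 clk=1
t6.Δ4 s4=0 s2=0 s0=0 s3=1 s1=0 clk=1
t6.Δ5 s4=0 s2=0 s0=1 s3=1 s1=0 clk=1
t7.Δ0 s4=0 s2=0 s0=1 s3=1 s1=0 clk=1
t7.Δ1 s4=0 s2=0 s0=1 s3=1 s1=0 clk=0
t8.Δ0 s4=0 s2=0 s0=1 s3=1 s1=0 clk=0
t8.Δ1 s4=0 s2=0 s0=1 s3=1 s1=0 clk=1
t8.Δ2 s4=0 s2=1 s0=1 s3=1 s1=0 clk=1
t8.Δ3 s4=1 s2=1 s0=0 s3=1 s1=1 clk=1
t8.Δ4 s4=1 s2=1 s0=1 s3=1 s1=1 clk=1
t9.Δ0 s4=1 s2=1 s0=1 s3=1 s1=1 clk=1
t9.Δ1 s4=1 s2=1 s0=1 s3=1 s1=1 clk=0
t10.Δ0 s4=1 s2=1 s0=1 s3=1 s1=1 clk=0
t10.Δ1 s4=1 s2=1 s0=1 s3=1 s1=1 clk=1
t10.Δ2 s4=1 s2=0 s0=1 s3=1 s1=1 clk=1
t10.Δ3 s4=1 s2=0 s0=0 s3=1 s1=0 clk=1
t10.Δ4 s4=0 s2=0 s0=0 s3=1 s1=0 clk=1
t10.Δ5 s4=0 s2=0 s0=1 s3=1 s1=0 clk=1

no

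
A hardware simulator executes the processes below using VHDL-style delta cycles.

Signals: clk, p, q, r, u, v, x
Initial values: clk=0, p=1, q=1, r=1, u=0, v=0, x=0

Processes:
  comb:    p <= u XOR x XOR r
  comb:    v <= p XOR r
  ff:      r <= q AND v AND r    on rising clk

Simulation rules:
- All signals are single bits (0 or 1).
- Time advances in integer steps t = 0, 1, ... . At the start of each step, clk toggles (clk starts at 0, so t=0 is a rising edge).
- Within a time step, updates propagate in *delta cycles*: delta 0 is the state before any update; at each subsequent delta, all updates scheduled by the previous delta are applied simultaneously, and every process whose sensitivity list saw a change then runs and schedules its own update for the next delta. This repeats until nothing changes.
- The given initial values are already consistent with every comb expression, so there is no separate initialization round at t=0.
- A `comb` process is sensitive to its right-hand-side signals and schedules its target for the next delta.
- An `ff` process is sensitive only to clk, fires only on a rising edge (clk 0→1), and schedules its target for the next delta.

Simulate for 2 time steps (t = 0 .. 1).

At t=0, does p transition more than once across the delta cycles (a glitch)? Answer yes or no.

[bits: v,q,p,r,clk,u,x]
t=0: Δ0=0111000 Δ1=0111100 Δ2=0110100 Δ3=1100100 Δ4=0100100 | 4Δ
t=1: Δ0=0100100 Δ1=0100000 | 1Δ

no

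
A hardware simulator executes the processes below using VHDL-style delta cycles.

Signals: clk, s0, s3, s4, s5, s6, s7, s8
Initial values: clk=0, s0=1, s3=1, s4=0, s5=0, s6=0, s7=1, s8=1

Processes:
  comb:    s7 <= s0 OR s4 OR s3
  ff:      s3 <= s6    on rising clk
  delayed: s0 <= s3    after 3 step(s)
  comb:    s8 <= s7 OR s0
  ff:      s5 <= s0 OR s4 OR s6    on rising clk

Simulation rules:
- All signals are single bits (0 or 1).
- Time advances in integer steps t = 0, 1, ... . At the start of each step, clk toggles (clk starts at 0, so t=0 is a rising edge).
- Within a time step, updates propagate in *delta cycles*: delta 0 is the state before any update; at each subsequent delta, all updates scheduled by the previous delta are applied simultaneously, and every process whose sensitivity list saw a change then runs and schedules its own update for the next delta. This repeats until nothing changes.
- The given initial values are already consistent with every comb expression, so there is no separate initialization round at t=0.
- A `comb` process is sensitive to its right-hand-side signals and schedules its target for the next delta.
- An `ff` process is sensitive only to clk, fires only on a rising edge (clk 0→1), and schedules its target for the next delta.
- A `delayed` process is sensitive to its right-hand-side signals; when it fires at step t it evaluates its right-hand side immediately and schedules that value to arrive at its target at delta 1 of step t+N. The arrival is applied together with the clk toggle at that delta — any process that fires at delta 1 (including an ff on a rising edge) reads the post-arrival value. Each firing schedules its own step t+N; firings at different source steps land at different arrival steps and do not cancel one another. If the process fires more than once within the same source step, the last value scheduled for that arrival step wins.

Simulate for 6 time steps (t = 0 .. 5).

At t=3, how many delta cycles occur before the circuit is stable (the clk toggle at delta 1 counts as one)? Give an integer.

[bits: s0,s3,s5,s7,clk,s8,s4,s6]
t=0: Δ0=11010100 Δ1=11011100 Δ2=10111100 | 2Δ
t=1: Δ0=10111100 Δ1=10110100 | 1Δ
t=2: Δ0=10110100 Δ1=10111100 | 1Δ
t=3: Δ0=10111100 Δ1=00110100 Δ2=00100100 Δ3=00100000 | 3Δ
t=4: Δ0=00100000 Δ1=00101000 Δ2=00001000 | 2Δ
t=5: Δ0=00001000 Δ1=00000000 | 1Δ

3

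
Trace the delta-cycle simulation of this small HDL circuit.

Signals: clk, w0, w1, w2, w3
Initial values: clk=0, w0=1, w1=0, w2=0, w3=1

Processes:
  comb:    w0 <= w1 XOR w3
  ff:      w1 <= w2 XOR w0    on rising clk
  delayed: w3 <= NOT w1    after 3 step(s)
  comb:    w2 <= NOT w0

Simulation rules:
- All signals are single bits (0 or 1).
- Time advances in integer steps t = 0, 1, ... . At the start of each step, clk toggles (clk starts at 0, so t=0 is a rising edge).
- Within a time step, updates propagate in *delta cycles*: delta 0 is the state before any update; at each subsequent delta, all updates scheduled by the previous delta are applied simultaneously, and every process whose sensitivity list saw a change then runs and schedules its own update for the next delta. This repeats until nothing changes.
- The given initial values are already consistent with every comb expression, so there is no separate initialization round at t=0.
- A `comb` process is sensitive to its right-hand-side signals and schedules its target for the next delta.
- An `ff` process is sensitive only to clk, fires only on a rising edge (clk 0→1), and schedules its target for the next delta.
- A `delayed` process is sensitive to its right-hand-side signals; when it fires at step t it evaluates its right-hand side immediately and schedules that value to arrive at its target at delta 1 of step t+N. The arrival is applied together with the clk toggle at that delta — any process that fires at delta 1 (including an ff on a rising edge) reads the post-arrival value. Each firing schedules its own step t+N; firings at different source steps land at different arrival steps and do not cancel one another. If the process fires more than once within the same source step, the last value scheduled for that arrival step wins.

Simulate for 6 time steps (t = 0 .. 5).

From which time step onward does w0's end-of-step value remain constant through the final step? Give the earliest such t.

t0.Δ0 w3=1 w0=1 w1=0 clk=0 w2=0
t0.Δ1 w3=1 w0=1 w1=0 clk=1 w2=0
t0.Δ2 w3=1 w0=1 w1=1 clk=1 w2=0
t0.Δ3 w3=1 w0=0 w1=1 clk=1 w2=0
t0.Δ4 w3=1 w0=0 w1=1 clk=1 w2=1
t1.Δ0 w3=1 w0=0 w1=1 clk=1 w2=1
t1.Δ1 w3=1 w0=0 w1=1 clk=0 w2=1
t2.Δ0 w3=1 w0=0 w1=1 clk=0 w2=1
t2.Δ1 w3=1 w0=0 w1=1 clk=1 w2=1
t3.Δ0 w3=1 w0=0 w1=1 clk=1 w2=1
t3.Δ1 w3=0 w0=0 w1=1 clk=0 w2=1
t3.Δ2 w3=0 w0=1 w1=1 clk=0 w2=1
t3.Δ3 w3=0 w0=1 w1=1 clk=0 w2=0
t4.Δ0 w3=0 w0=1 w1=1 clk=0 w2=0
t4.Δ1 w3=0 w0=1 w1=1 clk=1 w2=0
t5.Δ0 w3=0 w0=1 w1=1 clk=1 w2=0
t5.Δ1 w3=0 w0=1 w1=1 clk=0 w2=0

3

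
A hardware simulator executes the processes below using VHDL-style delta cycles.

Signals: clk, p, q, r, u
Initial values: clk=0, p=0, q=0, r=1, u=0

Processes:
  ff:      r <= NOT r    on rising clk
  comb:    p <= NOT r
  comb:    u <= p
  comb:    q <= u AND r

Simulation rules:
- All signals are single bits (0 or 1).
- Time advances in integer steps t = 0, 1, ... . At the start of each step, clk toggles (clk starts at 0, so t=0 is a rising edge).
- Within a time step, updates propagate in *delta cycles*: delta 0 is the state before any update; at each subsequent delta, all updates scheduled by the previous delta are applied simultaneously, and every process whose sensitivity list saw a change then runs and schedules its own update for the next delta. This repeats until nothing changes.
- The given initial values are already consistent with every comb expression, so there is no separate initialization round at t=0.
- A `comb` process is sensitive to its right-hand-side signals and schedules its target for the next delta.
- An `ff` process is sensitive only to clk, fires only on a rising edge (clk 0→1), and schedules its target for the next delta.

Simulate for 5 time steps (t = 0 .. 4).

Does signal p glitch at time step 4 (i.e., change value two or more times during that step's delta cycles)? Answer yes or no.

[bits: u,r,clk,p,q]
t=0: Δ0=01000 Δ1=01100 Δ2=00100 Δ3=00110 Δ4=10110 | 4Δ
t=1: Δ0=10110 Δ1=10010 | 1Δ
t=2: Δ0=10010 Δ1=10110 Δ2=11110 Δ3=11101 Δ4=01101 Δ5=01100 | 5Δ
t=3: Δ0=01100 Δ1=01000 | 1Δ
t=4: Δ0=01000 Δ1=01100 Δ2=00100 Δ3=00110 Δ4=10110 | 4Δ

no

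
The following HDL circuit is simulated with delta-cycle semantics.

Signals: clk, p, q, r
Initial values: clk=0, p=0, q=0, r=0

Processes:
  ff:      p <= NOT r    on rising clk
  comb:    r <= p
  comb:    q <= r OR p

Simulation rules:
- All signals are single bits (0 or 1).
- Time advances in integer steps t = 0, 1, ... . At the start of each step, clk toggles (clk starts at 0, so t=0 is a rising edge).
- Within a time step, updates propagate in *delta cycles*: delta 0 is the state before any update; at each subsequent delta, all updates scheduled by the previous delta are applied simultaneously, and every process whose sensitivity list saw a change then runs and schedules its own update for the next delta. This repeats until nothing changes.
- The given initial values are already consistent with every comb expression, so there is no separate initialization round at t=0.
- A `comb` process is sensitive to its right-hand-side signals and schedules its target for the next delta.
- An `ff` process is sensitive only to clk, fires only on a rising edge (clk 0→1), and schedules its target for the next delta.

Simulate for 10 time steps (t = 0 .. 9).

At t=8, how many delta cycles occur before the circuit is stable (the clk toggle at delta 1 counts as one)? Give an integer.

t0.Δ0 clk=0 q=0 r=0 p=0
t0.Δ1 clk=1 q=0 r=0 p=0
t0.Δ2 clk=1 q=0 r=0 p=1
t0.Δ3 clk=1 q=1 r=1 p=1
t1.Δ0 clk=1 q=1 r=1 p=1
t1.Δ1 clk=0 q=1 r=1 p=1
t2.Δ0 clk=0 q=1 r=1 p=1
t2.Δ1 clk=1 q=1 r=1 p=1
t2.Δ2 clk=1 q=1 r=1 p=0
t2.Δ3 clk=1 q=1 r=0 p=0
t2.Δ4 clk=1 q=0 r=0 p=0
t3.Δ0 clk=1 q=0 r=0 p=0
t3.Δ1 clk=0 q=0 r=0 p=0
t4.Δ0 clk=0 q=0 r=0 p=0
t4.Δ1 clk=1 q=0 r=0 p=0
t4.Δ2 clk=1 q=0 r=0 p=1
t4.Δ3 clk=1 q=1 r=1 p=1
t5.Δ0 clk=1 q=1 r=1 p=1
t5.Δ1 clk=0 q=1 r=1 p=1
t6.Δ0 clk=0 q=1 r=1 p=1
t6.Δ1 clk=1 q=1 r=1 p=1
t6.Δ2 clk=1 q=1 r=1 p=0
t6.Δ3 clk=1 q=1 r=0 p=0
t6.Δ4 clk=1 q=0 r=0 p=0
t7.Δ0 clk=1 q=0 r=0 p=0
t7.Δ1 clk=0 q=0 r=0 p=0
t8.Δ0 clk=0 q=0 r=0 p=0
t8.Δ1 clk=1 q=0 r=0 p=0
t8.Δ2 clk=1 q=0 r=0 p=1
t8.Δ3 clk=1 q=1 r=1 p=1
t9.Δ0 clk=1 q=1 r=1 p=1
t9.Δ1 clk=0 q=1 r=1 p=1

3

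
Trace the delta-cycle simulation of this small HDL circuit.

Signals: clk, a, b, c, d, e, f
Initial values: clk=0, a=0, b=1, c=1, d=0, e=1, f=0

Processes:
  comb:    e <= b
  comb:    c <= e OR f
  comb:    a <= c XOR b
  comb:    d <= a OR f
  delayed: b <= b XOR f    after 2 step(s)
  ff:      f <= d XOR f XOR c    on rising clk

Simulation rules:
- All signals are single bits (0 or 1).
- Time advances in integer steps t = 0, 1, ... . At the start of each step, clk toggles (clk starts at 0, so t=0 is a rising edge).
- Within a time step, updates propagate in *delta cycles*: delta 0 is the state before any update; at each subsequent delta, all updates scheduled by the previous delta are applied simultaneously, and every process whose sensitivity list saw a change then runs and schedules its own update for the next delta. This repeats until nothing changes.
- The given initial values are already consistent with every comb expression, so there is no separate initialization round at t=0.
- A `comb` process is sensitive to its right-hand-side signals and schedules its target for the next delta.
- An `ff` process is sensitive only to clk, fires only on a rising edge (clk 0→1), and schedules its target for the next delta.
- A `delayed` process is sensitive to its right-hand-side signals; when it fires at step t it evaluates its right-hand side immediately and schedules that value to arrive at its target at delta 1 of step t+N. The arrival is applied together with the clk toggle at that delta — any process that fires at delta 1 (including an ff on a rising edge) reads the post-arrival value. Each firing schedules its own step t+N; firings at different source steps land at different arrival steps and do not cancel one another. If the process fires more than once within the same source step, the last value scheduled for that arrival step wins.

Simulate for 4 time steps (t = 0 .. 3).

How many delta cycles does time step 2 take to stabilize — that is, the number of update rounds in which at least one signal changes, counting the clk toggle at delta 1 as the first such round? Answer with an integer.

t0.Δ0 clk=0 d=0 b=1 e=1 a=0 c=1 f=0
t0.Δ1 clk=1 d=0 b=1 e=1 a=0 c=1 f=0
t0.Δ2 clk=1 d=0 b=1 e=1 a=0 c=1 f=1
t0.Δ3 clk=1 d=1 b=1 e=1 a=0 c=1 f=1
t1.Δ0 clk=1 d=1 b=1 e=1 a=0 c=1 f=1
t1.Δ1 clk=0 d=1 b=1 e=1 a=0 c=1 f=1
t2.Δ0 clk=0 d=1 b=1 e=1 a=0 c=1 f=1
t2.Δ1 clk=1 d=1 b=0 e=1 a=0 c=1 f=1
t2.Δ2 clk=1 d=1 b=0 e=0 a=1 c=1 f=1
t3.Δ0 clk=1 d=1 b=0 e=0 a=1 c=1 f=1
t3.Δ1 clk=0 d=1 b=0 e=0 a=1 c=1 f=1

2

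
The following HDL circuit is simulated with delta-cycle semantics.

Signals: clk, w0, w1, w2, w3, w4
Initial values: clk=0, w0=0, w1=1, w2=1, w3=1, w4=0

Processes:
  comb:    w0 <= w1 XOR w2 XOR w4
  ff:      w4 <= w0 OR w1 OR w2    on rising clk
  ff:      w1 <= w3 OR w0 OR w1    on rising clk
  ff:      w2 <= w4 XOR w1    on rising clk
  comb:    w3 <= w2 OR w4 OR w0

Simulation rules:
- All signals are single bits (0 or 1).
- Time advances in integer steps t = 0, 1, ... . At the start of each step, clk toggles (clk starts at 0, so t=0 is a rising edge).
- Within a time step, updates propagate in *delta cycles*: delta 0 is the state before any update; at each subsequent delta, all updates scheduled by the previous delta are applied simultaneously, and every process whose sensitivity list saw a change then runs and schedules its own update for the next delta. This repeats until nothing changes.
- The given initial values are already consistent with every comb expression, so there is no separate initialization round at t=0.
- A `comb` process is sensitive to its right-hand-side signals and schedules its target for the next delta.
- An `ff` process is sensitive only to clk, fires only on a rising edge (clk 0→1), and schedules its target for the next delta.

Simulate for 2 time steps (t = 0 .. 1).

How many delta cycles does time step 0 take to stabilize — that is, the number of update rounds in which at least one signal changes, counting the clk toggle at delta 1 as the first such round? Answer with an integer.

3

[bits: w0,clk,w3,w4,w1,w2]
t=0: Δ0=001011 Δ1=011011 Δ2=011111 Δ3=111111 | 3Δ
t=1: Δ0=111111 Δ1=101111 | 1Δ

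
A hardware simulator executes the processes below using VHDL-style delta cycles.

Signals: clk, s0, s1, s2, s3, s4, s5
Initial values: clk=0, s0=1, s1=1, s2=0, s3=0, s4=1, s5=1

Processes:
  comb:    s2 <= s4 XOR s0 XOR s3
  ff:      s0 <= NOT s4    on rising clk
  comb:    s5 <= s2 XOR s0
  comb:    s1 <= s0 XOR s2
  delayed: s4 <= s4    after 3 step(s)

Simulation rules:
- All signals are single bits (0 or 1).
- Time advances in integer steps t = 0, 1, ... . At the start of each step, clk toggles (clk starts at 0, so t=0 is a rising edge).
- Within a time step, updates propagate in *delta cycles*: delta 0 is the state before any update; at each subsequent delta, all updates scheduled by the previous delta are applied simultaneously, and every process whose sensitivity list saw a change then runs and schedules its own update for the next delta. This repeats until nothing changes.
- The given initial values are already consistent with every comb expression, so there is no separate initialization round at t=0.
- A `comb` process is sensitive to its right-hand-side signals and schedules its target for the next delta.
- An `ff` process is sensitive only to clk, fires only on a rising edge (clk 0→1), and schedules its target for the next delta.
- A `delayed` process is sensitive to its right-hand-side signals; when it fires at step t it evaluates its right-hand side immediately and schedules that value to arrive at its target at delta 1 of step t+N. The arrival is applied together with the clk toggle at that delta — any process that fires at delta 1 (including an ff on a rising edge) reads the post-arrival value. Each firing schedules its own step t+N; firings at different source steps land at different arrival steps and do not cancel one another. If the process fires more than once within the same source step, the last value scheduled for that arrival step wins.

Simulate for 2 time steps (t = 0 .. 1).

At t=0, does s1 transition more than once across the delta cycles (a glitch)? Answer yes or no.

t0.Δ0 clk=0 s2=0 s4=1 s5=1 s3=0 s0=1 s1=1
t0.Δ1 clk=1 s2=0 s4=1 s5=1 s3=0 s0=1 s1=1
t0.Δ2 clk=1 s2=0 s4=1 s5=1 s3=0 s0=0 s1=1
t0.Δ3 clk=1 s2=1 s4=1 s5=0 s3=0 s0=0 s1=0
t0.Δ4 clk=1 s2=1 s4=1 s5=1 s3=0 s0=0 s1=1
t1.Δ0 clk=1 s2=1 s4=1 s5=1 s3=0 s0=0 s1=1
t1.Δ1 clk=0 s2=1 s4=1 s5=1 s3=0 s0=0 s1=1

yes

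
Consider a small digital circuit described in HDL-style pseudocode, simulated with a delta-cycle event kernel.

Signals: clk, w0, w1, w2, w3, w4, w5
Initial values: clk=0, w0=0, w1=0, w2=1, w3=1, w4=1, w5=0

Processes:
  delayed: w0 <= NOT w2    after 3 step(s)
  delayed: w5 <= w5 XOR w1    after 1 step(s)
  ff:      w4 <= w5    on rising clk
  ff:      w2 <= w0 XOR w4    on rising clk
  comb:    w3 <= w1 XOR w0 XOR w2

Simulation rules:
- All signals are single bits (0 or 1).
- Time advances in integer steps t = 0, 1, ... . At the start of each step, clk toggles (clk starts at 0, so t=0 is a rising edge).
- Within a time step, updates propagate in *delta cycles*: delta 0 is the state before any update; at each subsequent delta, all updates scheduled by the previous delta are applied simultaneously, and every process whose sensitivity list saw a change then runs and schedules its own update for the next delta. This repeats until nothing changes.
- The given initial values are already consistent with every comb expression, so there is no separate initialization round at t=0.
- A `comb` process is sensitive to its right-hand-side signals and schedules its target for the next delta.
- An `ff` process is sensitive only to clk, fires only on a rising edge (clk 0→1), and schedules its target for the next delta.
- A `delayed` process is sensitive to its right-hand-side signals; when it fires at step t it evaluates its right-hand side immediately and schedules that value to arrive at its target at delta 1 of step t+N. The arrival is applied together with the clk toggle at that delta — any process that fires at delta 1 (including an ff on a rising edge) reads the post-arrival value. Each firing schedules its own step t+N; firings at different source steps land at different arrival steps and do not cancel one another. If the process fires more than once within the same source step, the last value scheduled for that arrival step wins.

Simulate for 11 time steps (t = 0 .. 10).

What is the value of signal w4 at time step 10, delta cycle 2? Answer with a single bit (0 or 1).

0

t0.Δ0 w5=0 w0=0 w2=1 clk=0 w3=1 w4=1 w1=0
t0.Δ1 w5=0 w0=0 w2=1 clk=1 w3=1 w4=1 w1=0
t0.Δ2 w5=0 w0=0 w2=1 clk=1 w3=1 w4=0 w1=0
t1.Δ0 w5=0 w0=0 w2=1 clk=1 w3=1 w4=0 w1=0
t1.Δ1 w5=0 w0=0 w2=1 clk=0 w3=1 w4=0 w1=0
t2.Δ0 w5=0 w0=0 w2=1 clk=0 w3=1 w4=0 w1=0
t2.Δ1 w5=0 w0=0 w2=1 clk=1 w3=1 w4=0 w1=0
t2.Δ2 w5=0 w0=0 w2=0 clk=1 w3=1 w4=0 w1=0
t2.Δ3 w5=0 w0=0 w2=0 clk=1 w3=0 w4=0 w1=0
t3.Δ0 w5=0 w0=0 w2=0 clk=1 w3=0 w4=0 w1=0
t3.Δ1 w5=0 w0=0 w2=0 clk=0 w3=0 w4=0 w1=0
t4.Δ0 w5=0 w0=0 w2=0 clk=0 w3=0 w4=0 w1=0
t4.Δ1 w5=0 w0=0 w2=0 clk=1 w3=0 w4=0 w1=0
t5.Δ0 w5=0 w0=0 w2=0 clk=1 w3=0 w4=0 w1=0
t5.Δ1 w5=0 w0=1 w2=0 clk=0 w3=0 w4=0 w1=0
t5.Δ2 w5=0 w0=1 w2=0 clk=0 w3=1 w4=0 w1=0
t6.Δ0 w5=0 w0=1 w2=0 clk=0 w3=1 w4=0 w1=0
t6.Δ1 w5=0 w0=1 w2=0 clk=1 w3=1 w4=0 w1=0
t6.Δ2 w5=0 w0=1 w2=1 clk=1 w3=1 w4=0 w1=0
t6.Δ3 w5=0 w0=1 w2=1 clk=1 w3=0 w4=0 w1=0
t7.Δ0 w5=0 w0=1 w2=1 clk=1 w3=0 w4=0 w1=0
t7.Δ1 w5=0 w0=1 w2=1 clk=0 w3=0 w4=0 w1=0
t8.Δ0 w5=0 w0=1 w2=1 clk=0 w3=0 w4=0 w1=0
t8.Δ1 w5=0 w0=1 w2=1 clk=1 w3=0 w4=0 w1=0
t9.Δ0 w5=0 w0=1 w2=1 clk=1 w3=0 w4=0 w1=0
t9.Δ1 w5=0 w0=0 w2=1 clk=0 w3=0 w4=0 w1=0
t9.Δ2 w5=0 w0=0 w2=1 clk=0 w3=1 w4=0 w1=0
t10.Δ0 w5=0 w0=0 w2=1 clk=0 w3=1 w4=0 w1=0
t10.Δ1 w5=0 w0=0 w2=1 clk=1 w3=1 w4=0 w1=0
t10.Δ2 w5=0 w0=0 w2=0 clk=1 w3=1 w4=0 w1=0
t10.Δ3 w5=0 w0=0 w2=0 clk=1 w3=0 w4=0 w1=0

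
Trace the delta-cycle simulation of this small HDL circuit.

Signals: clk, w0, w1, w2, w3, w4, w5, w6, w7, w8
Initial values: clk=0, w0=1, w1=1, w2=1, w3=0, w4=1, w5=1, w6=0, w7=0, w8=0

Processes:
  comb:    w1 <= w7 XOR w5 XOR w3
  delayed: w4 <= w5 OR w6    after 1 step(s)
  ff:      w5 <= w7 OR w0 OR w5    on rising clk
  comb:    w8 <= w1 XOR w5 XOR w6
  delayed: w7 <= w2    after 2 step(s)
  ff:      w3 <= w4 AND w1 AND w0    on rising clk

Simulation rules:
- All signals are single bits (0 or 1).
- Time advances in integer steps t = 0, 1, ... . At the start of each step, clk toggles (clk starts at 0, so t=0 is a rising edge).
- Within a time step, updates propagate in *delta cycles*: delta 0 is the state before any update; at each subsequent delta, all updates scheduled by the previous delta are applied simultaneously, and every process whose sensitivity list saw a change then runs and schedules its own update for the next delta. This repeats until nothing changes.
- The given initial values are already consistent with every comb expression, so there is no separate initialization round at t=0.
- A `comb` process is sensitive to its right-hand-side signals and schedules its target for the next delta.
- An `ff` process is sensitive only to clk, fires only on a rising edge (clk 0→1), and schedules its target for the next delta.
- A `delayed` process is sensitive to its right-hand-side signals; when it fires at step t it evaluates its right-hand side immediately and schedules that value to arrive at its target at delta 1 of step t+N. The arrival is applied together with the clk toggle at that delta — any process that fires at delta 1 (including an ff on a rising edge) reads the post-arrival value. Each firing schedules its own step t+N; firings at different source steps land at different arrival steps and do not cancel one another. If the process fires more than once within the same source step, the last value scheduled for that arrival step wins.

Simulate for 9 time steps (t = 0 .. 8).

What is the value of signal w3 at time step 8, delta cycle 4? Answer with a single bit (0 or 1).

t=0 Δ0: w4=1 clk=0 w0=1 w6=0 w3=0 w1=1 w8=0 w7=0 w5=1 w2=1
  Δ1: clk:0→1
  Δ2: w3:0→1
  Δ3: w1:1→0
  Δ4: w8:0→1
  (4Δ to stable)
t=1 Δ0: w4=1 clk=1 w0=1 w6=0 w3=1 w1=0 w8=1 w7=0 w5=1 w2=1
  Δ1: clk:1→0
  (1Δ to stable)
t=2 Δ0: w4=1 clk=0 w0=1 w6=0 w3=1 w1=0 w8=1 w7=0 w5=1 w2=1
  Δ1: clk:0→1
  Δ2: w3:1→0
  Δ3: w1:0→1
  Δ4: w8:1→0
  (4Δ to stable)
t=3 Δ0: w4=1 clk=1 w0=1 w6=0 w3=0 w1=1 w8=0 w7=0 w5=1 w2=1
  Δ1: clk:1→0
  (1Δ to stable)
t=4 Δ0: w4=1 clk=0 w0=1 w6=0 w3=0 w1=1 w8=0 w7=0 w5=1 w2=1
  Δ1: clk:0→1
  Δ2: w3:0→1
  Δ3: w1:1→0
  Δ4: w8:0→1
  (4Δ to stable)
t=5 Δ0: w4=1 clk=1 w0=1 w6=0 w3=1 w1=0 w8=1 w7=0 w5=1 w2=1
  Δ1: clk:1→0
  (1Δ to stable)
t=6 Δ0: w4=1 clk=0 w0=1 w6=0 w3=1 w1=0 w8=1 w7=0 w5=1 w2=1
  Δ1: clk:0→1
  Δ2: w3:1→0
  Δ3: w1:0→1
  Δ4: w8:1→0
  (4Δ to stable)
t=7 Δ0: w4=1 clk=1 w0=1 w6=0 w3=0 w1=1 w8=0 w7=0 w5=1 w2=1
  Δ1: clk:1→0
  (1Δ to stable)
t=8 Δ0: w4=1 clk=0 w0=1 w6=0 w3=0 w1=1 w8=0 w7=0 w5=1 w2=1
  Δ1: clk:0→1
  Δ2: w3:0→1
  Δ3: w1:1→0
  Δ4: w8:0→1
  (4Δ to stable)

1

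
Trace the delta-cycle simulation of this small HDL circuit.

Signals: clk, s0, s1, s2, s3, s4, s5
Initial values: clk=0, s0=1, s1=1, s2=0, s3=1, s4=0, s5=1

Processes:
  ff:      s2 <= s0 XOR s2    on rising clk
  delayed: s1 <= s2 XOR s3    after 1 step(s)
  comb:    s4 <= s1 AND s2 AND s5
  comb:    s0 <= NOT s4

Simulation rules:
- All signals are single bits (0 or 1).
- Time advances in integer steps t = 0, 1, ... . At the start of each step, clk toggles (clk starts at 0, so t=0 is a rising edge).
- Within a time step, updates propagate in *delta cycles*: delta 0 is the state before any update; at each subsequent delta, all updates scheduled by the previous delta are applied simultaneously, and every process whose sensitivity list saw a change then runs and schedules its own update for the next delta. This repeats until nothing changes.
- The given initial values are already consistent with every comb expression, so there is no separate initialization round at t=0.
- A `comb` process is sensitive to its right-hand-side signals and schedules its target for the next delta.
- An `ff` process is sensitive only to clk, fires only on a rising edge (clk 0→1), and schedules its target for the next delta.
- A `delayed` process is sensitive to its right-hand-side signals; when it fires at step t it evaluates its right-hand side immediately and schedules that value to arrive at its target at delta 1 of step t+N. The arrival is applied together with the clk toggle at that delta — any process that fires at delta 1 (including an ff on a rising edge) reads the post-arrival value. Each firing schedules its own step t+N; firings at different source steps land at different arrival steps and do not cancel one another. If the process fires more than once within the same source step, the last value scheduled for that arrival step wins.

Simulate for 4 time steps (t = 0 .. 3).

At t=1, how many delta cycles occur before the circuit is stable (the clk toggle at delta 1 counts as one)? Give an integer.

t=0 Δ0: s0=1 s2=0 s4=0 s5=1 s1=1 clk=0 s3=1
  Δ1: clk:0→1
  Δ2: s2:0→1
  Δ3: s4:0→1
  Δ4: s0:1→0
  (4Δ to stable)
t=1 Δ0: s0=0 s2=1 s4=1 s5=1 s1=1 clk=1 s3=1
  Δ1: s1:1→0, clk:1→0
  Δ2: s4:1→0
  Δ3: s0:0→1
  (3Δ to stable)
t=2 Δ0: s0=1 s2=1 s4=0 s5=1 s1=0 clk=0 s3=1
  Δ1: clk:0→1
  Δ2: s2:1→0
  (2Δ to stable)
t=3 Δ0: s0=1 s2=0 s4=0 s5=1 s1=0 clk=1 s3=1
  Δ1: s1:0→1, clk:1→0
  (1Δ to stable)

3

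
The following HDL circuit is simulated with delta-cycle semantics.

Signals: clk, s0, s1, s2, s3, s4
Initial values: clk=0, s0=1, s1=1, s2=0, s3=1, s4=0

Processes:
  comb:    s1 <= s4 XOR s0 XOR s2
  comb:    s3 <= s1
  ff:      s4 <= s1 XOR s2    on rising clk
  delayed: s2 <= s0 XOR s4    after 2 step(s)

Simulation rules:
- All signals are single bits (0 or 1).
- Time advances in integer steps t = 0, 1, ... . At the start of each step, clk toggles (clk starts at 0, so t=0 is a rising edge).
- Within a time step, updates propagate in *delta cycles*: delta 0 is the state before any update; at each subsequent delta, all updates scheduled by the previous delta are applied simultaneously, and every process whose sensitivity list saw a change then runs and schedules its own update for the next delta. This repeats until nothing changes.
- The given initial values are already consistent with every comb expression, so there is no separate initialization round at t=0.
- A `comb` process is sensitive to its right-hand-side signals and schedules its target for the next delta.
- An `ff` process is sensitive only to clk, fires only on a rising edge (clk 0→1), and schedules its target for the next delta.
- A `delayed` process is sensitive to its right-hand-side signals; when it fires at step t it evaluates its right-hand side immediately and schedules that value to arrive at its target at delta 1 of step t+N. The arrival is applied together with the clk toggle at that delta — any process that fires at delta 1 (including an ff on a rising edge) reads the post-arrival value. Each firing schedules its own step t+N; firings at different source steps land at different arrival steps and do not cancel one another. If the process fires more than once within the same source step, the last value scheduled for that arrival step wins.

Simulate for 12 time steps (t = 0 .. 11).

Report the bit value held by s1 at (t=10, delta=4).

[bits: s1,s3,s4,s0,s2,clk]
t=0: Δ0=110100 Δ1=110101 Δ2=111101 Δ3=011101 Δ4=001101 | 4Δ
t=1: Δ0=001101 Δ1=001100 | 1Δ
t=2: Δ0=001100 Δ1=001101 Δ2=000101 Δ3=100101 Δ4=110101 | 4Δ
t=3: Δ0=110101 Δ1=110100 | 1Δ
t=4: Δ0=110100 Δ1=110111 Δ2=010111 Δ3=000111 | 3Δ
t=5: Δ0=000111 Δ1=000110 | 1Δ
t=6: Δ0=000110 Δ1=000111 Δ2=001111 Δ3=101111 Δ4=111111 | 4Δ
t=7: Δ0=111111 Δ1=111110 | 1Δ
t=8: Δ0=111110 Δ1=111101 Δ2=011101 Δ3=001101 | 3Δ
t=9: Δ0=001101 Δ1=001100 | 1Δ
t=10: Δ0=001100 Δ1=001101 Δ2=000101 Δ3=100101 Δ4=110101 | 4Δ
t=11: Δ0=110101 Δ1=110100 | 1Δ

1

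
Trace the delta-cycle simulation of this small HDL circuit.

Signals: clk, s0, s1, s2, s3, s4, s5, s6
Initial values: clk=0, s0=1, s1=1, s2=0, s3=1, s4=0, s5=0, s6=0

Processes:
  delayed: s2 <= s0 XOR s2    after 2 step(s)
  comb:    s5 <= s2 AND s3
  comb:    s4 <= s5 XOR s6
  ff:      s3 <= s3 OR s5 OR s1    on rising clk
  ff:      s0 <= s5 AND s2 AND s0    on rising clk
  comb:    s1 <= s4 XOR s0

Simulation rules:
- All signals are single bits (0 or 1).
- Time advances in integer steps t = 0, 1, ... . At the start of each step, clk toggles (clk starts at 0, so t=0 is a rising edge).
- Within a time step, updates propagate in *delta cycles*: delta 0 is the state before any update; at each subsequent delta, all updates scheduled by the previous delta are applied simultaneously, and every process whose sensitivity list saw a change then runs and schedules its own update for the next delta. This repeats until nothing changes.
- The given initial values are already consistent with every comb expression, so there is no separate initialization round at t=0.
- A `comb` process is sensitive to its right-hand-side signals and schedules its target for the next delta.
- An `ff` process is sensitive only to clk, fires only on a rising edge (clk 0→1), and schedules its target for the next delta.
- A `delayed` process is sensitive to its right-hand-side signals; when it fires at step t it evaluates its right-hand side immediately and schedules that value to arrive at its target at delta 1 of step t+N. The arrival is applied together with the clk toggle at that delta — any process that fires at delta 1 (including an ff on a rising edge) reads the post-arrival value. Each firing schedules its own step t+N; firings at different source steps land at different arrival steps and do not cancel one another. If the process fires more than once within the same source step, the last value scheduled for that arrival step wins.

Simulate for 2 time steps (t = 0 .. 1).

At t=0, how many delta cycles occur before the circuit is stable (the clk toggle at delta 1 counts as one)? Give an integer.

3

t0.Δ0 s0=1 s4=0 s6=0 clk=0 s1=1 s3=1 s2=0 s5=0
t0.Δ1 s0=1 s4=0 s6=0 clk=1 s1=1 s3=1 s2=0 s5=0
t0.Δ2 s0=0 s4=0 s6=0 clk=1 s1=1 s3=1 s2=0 s5=0
t0.Δ3 s0=0 s4=0 s6=0 clk=1 s1=0 s3=1 s2=0 s5=0
t1.Δ0 s0=0 s4=0 s6=0 clk=1 s1=0 s3=1 s2=0 s5=0
t1.Δ1 s0=0 s4=0 s6=0 clk=0 s1=0 s3=1 s2=0 s5=0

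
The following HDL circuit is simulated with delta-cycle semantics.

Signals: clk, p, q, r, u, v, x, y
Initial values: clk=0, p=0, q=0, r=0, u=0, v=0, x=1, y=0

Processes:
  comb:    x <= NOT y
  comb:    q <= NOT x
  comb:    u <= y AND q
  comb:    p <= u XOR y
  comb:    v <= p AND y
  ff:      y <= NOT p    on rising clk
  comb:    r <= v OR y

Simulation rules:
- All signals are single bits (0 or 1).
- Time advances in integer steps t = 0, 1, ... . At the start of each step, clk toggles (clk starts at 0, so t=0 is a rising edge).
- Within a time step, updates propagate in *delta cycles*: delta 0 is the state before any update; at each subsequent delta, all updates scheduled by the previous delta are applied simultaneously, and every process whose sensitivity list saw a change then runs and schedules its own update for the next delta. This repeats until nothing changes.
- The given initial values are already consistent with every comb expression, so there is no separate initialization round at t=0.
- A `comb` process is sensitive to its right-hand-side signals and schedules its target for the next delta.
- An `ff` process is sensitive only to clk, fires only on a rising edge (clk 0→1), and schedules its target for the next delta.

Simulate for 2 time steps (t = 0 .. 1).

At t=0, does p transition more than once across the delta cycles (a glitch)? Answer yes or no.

yes

t0.Δ0 p=0 u=0 q=0 y=0 r=0 clk=0 v=0 x=1
t0.Δ1 p=0 u=0 q=0 y=0 r=0 clk=1 v=0 x=1
t0.Δ2 p=0 u=0 q=0 y=1 r=0 clk=1 v=0 x=1
t0.Δ3 p=1 u=0 q=0 y=1 r=1 clk=1 v=0 x=0
t0.Δ4 p=1 u=0 q=1 y=1 r=1 clk=1 v=1 x=0
t0.Δ5 p=1 u=1 q=1 y=1 r=1 clk=1 v=1 x=0
t0.Δ6 p=0 u=1 q=1 y=1 r=1 clk=1 v=1 x=0
t0.Δ7 p=0 u=1 q=1 y=1 r=1 clk=1 v=0 x=0
t1.Δ0 p=0 u=1 q=1 y=1 r=1 clk=1 v=0 x=0
t1.Δ1 p=0 u=1 q=1 y=1 r=1 clk=0 v=0 x=0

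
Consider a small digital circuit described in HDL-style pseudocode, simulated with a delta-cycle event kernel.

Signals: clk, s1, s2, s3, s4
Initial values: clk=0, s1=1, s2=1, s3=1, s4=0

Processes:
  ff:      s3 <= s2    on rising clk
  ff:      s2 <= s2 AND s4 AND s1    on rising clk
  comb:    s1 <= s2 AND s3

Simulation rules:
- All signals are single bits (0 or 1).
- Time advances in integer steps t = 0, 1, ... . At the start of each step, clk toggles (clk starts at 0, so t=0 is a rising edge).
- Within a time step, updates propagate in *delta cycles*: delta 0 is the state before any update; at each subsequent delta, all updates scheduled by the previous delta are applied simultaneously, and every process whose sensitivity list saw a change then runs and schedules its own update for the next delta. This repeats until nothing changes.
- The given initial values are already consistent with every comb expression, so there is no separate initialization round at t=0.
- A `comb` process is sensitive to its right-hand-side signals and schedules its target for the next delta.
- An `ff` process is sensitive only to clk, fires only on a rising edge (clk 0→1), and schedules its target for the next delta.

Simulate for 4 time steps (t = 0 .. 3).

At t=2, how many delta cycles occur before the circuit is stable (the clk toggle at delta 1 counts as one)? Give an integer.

t0.Δ0 clk=0 s1=1 s4=0 s3=1 s2=1
t0.Δ1 clk=1 s1=1 s4=0 s3=1 s2=1
t0.Δ2 clk=1 s1=1 s4=0 s3=1 s2=0
t0.Δ3 clk=1 s1=0 s4=0 s3=1 s2=0
t1.Δ0 clk=1 s1=0 s4=0 s3=1 s2=0
t1.Δ1 clk=0 s1=0 s4=0 s3=1 s2=0
t2.Δ0 clk=0 s1=0 s4=0 s3=1 s2=0
t2.Δ1 clk=1 s1=0 s4=0 s3=1 s2=0
t2.Δ2 clk=1 s1=0 s4=0 s3=0 s2=0
t3.Δ0 clk=1 s1=0 s4=0 s3=0 s2=0
t3.Δ1 clk=0 s1=0 s4=0 s3=0 s2=0

2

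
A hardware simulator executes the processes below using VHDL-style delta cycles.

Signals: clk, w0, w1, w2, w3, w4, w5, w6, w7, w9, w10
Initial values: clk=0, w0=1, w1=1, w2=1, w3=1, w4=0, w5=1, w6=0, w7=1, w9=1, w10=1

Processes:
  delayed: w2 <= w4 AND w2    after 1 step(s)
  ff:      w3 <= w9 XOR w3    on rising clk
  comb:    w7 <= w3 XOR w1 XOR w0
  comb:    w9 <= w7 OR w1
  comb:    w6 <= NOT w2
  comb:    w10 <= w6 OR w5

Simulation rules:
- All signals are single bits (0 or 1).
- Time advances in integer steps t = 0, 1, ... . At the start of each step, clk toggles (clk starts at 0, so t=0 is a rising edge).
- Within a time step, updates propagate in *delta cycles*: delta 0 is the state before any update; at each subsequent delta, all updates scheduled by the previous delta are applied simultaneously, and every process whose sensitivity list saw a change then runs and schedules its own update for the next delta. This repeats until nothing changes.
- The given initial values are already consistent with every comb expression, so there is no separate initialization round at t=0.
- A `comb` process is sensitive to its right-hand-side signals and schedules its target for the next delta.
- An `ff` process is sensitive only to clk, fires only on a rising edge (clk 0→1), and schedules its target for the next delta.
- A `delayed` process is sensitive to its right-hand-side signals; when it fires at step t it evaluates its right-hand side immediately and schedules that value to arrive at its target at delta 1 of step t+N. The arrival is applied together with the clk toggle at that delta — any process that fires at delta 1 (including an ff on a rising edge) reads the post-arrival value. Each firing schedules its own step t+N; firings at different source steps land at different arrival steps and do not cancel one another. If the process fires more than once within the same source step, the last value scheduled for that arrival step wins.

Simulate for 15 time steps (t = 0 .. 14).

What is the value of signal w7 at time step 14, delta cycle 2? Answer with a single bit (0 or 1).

t=0 Δ0: w10=1 w2=1 w3=1 w1=1 w6=0 w9=1 w4=0 w0=1 w5=1 clk=0 w7=1
  Δ1: clk:0→1
  Δ2: w3:1→0
  Δ3: w7:1→0
  (3Δ to stable)
t=1 Δ0: w10=1 w2=1 w3=0 w1=1 w6=0 w9=1 w4=0 w0=1 w5=1 clk=1 w7=0
  Δ1: clk:1→0
  (1Δ to stable)
t=2 Δ0: w10=1 w2=1 w3=0 w1=1 w6=0 w9=1 w4=0 w0=1 w5=1 clk=0 w7=0
  Δ1: clk:0→1
  Δ2: w3:0→1
  Δ3: w7:0→1
  (3Δ to stable)
t=3 Δ0: w10=1 w2=1 w3=1 w1=1 w6=0 w9=1 w4=0 w0=1 w5=1 clk=1 w7=1
  Δ1: clk:1→0
  (1Δ to stable)
t=4 Δ0: w10=1 w2=1 w3=1 w1=1 w6=0 w9=1 w4=0 w0=1 w5=1 clk=0 w7=1
  Δ1: clk:0→1
  Δ2: w3:1→0
  Δ3: w7:1→0
  (3Δ to stable)
t=5 Δ0: w10=1 w2=1 w3=0 w1=1 w6=0 w9=1 w4=0 w0=1 w5=1 clk=1 w7=0
  Δ1: clk:1→0
  (1Δ to stable)
t=6 Δ0: w10=1 w2=1 w3=0 w1=1 w6=0 w9=1 w4=0 w0=1 w5=1 clk=0 w7=0
  Δ1: clk:0→1
  Δ2: w3:0→1
  Δ3: w7:0→1
  (3Δ to stable)
t=7 Δ0: w10=1 w2=1 w3=1 w1=1 w6=0 w9=1 w4=0 w0=1 w5=1 clk=1 w7=1
  Δ1: clk:1→0
  (1Δ to stable)
t=8 Δ0: w10=1 w2=1 w3=1 w1=1 w6=0 w9=1 w4=0 w0=1 w5=1 clk=0 w7=1
  Δ1: clk:0→1
  Δ2: w3:1→0
  Δ3: w7:1→0
  (3Δ to stable)
t=9 Δ0: w10=1 w2=1 w3=0 w1=1 w6=0 w9=1 w4=0 w0=1 w5=1 clk=1 w7=0
  Δ1: clk:1→0
  (1Δ to stable)
t=10 Δ0: w10=1 w2=1 w3=0 w1=1 w6=0 w9=1 w4=0 w0=1 w5=1 clk=0 w7=0
  Δ1: clk:0→1
  Δ2: w3:0→1
  Δ3: w7:0→1
  (3Δ to stable)
t=11 Δ0: w10=1 w2=1 w3=1 w1=1 w6=0 w9=1 w4=0 w0=1 w5=1 clk=1 w7=1
  Δ1: clk:1→0
  (1Δ to stable)
t=12 Δ0: w10=1 w2=1 w3=1 w1=1 w6=0 w9=1 w4=0 w0=1 w5=1 clk=0 w7=1
  Δ1: clk:0→1
  Δ2: w3:1→0
  Δ3: w7:1→0
  (3Δ to stable)
t=13 Δ0: w10=1 w2=1 w3=0 w1=1 w6=0 w9=1 w4=0 w0=1 w5=1 clk=1 w7=0
  Δ1: clk:1→0
  (1Δ to stable)
t=14 Δ0: w10=1 w2=1 w3=0 w1=1 w6=0 w9=1 w4=0 w0=1 w5=1 clk=0 w7=0
  Δ1: clk:0→1
  Δ2: w3:0→1
  Δ3: w7:0→1
  (3Δ to stable)

0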